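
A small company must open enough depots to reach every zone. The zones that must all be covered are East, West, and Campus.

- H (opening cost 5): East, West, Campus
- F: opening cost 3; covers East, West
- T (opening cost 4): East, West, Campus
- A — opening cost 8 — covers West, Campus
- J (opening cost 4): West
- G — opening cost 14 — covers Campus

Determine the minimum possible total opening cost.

4

This is a weighted set-cover instance.
T alone covers East, West, Campus — every zone.
Total opening cost: 4.
No cover costs less than 4.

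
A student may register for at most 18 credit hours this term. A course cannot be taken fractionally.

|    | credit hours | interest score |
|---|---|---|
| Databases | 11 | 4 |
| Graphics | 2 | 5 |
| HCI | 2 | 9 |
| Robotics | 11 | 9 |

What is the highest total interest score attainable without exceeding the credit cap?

Databases + Graphics + HCI: credit hours 11 + 2 + 2 = 15 ≤ 18, interest score 4 + 5 + 9 = 18.
HCI + Robotics: credit hours 2 + 11 = 13 ≤ 18, interest score 9 + 9 = 18.
Graphics + HCI + Robotics: credit hours 2 + 2 + 11 = 15 ≤ 18, interest score 5 + 9 + 9 = 23.
Best is Graphics, HCI, and Robotics with total interest score 23.

23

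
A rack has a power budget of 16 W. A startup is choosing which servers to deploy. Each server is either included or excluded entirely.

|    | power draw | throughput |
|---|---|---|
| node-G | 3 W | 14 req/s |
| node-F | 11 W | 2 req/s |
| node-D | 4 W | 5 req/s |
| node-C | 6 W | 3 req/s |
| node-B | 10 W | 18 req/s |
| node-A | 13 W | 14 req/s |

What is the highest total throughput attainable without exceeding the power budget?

32

Take node-G and node-B: power draw 3 + 10 = 13 ≤ 16, throughput 14 + 18 = 32.
No other feasible combination does better.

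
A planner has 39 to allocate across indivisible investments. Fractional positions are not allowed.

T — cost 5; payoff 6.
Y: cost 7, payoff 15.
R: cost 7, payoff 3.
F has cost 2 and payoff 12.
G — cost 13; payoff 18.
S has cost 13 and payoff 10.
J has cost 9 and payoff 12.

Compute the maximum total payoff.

63

Y + R + F + G + J: cost 7 + 7 + 2 + 13 + 9 = 38 ≤ 39, payoff 15 + 3 + 12 + 18 + 12 = 60.
T + Y + F + G + J: cost 5 + 7 + 2 + 13 + 9 = 36 ≤ 39, payoff 6 + 15 + 12 + 18 + 12 = 63.
Best is T, Y, F, G, and J with total payoff 63.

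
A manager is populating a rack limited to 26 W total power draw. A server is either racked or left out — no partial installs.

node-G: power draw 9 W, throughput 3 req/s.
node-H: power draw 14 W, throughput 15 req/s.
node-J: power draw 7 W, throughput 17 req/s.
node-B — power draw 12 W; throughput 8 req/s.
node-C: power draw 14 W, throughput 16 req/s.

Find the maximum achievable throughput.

Treat it as a binary knapsack problem.
node-J + node-C: power draw 7 + 14 = 21 ≤ 26, throughput 17 + 16 = 33.
node-H + node-J: power draw 14 + 7 = 21 ≤ 26, throughput 15 + 17 = 32.
node-J + node-B: power draw 7 + 12 = 19 ≤ 26, throughput 17 + 8 = 25.
Best is node-J and node-C with total throughput 33.

33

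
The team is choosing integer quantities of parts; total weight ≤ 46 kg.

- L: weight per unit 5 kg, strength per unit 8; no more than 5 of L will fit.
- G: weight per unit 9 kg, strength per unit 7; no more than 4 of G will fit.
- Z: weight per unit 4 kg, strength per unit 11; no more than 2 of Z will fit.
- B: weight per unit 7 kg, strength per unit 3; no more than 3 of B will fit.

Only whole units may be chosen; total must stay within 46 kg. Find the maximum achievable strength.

Take 5×L, 1×G, and 2×Z: weight 42 ≤ 46, strength 5·8 + 1·7 + 2·11 = 69.
Z has the best ratio (11/4) and is taken to its limit of 2; remaining capacity is filled optimally with the others.

69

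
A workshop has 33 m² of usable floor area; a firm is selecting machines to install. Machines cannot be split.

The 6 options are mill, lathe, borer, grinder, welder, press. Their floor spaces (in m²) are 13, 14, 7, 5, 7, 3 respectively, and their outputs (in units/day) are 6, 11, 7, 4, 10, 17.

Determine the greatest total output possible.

45

Allowing fractional choices, the relaxed optimum would be about 46.6, but machines are indivisible.
lathe + grinder + welder + press: floor space 14 + 5 + 7 + 3 = 29 ≤ 33, output 11 + 4 + 10 + 17 = 42.
mill + borer + welder + press: floor space 13 + 7 + 7 + 3 = 30 ≤ 33, output 6 + 7 + 10 + 17 = 40.
lathe + borer + welder + press: floor space 14 + 7 + 7 + 3 = 31 ≤ 33, output 11 + 7 + 10 + 17 = 45.
Best is lathe, borer, welder, and press with total output 45.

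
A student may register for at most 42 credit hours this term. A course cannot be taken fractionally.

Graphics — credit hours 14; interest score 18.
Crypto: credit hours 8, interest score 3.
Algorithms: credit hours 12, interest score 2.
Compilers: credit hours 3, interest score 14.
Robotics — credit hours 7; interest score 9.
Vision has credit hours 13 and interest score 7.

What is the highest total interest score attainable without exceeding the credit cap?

Graphics + Crypto + Compilers + Robotics: credit hours 14 + 8 + 3 + 7 = 32 ≤ 42, interest score 18 + 3 + 14 + 9 = 44.
Graphics + Compilers + Robotics + Vision: credit hours 14 + 3 + 7 + 13 = 37 ≤ 42, interest score 18 + 14 + 9 + 7 = 48.
Best is Graphics, Compilers, Robotics, and Vision with total interest score 48.

48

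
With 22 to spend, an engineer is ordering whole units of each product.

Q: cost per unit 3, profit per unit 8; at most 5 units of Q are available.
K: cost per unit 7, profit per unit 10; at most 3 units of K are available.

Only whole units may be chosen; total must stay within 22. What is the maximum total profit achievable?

50

Q has the best ratio (8/3); taking only Q gives at most 5×8 = 40 (stopped by the supply cap of 5).
Mixing does better — 5×Q and 1×K: cost 22 ≤ 22, profit 5·8 + 1·10 = 50.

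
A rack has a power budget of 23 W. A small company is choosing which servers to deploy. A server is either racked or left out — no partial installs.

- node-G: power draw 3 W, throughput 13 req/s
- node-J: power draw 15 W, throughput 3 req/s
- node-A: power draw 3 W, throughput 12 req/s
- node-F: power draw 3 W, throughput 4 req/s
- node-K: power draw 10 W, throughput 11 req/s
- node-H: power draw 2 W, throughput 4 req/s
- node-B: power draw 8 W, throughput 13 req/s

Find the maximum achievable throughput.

This is a 0-1 knapsack instance.
node-G + node-A + node-H + node-B: power draw 3 + 3 + 2 + 8 = 16 ≤ 23, throughput 13 + 12 + 4 + 13 = 42.
node-G + node-A + node-F + node-H + node-B: power draw 3 + 3 + 3 + 2 + 8 = 19 ≤ 23, throughput 13 + 12 + 4 + 4 + 13 = 46.
node-G + node-A + node-F + node-K + node-H: power draw 3 + 3 + 3 + 10 + 2 = 21 ≤ 23, throughput 13 + 12 + 4 + 11 + 4 = 44.
Best is node-G, node-A, node-F, node-H, and node-B with total throughput 46.

46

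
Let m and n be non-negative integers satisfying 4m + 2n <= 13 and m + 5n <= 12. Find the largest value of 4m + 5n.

The continuous relaxation peaks at (2.28, 1.94) with value 18.83; rounding to a feasible lattice point costs some objective.
(m,n)=(2,2): 4·2+2·2=12≤13, 1·2+5·2=12≤12, objective 18.
(m,n)=(1,2): 4·1+2·2=8≤13, 1·1+5·2=11≤12, objective 14.
(m,n)=(2,1): 4·2+2·1=10≤13, 1·2+5·1=7≤12, objective 13.
The best lattice point is (2,2), giving 18.

18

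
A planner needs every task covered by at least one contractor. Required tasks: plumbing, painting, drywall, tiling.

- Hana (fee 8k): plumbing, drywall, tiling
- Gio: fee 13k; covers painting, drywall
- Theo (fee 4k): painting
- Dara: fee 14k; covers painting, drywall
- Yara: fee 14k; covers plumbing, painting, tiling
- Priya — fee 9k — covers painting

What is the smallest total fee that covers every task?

12

Choose Hana and Theo: together they cover plumbing, painting, drywall, tiling — every task.
Total fee: 8 + 4 = 12.
No cover costs less than 12.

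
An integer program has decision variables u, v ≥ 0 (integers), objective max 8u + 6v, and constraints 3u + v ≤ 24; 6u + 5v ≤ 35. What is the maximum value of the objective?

The continuous relaxation peaks at (5.83, 0) with value 46.67; rounding to a feasible lattice point costs some objective.
(u,v)=(5,1) is feasible, giving 46.
(u,v)=(4,2) is feasible, giving 44.
(u,v)=(5,0) is feasible, giving 40.
No feasible integer point exceeds 46.

46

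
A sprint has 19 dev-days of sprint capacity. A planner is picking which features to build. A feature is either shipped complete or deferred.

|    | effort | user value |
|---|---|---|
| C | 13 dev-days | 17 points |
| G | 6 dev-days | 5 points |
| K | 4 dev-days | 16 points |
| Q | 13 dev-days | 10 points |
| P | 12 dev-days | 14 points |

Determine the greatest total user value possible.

33

Allowing fractional choices, the relaxed optimum would be about 35.3, but features are indivisible.
K + P: effort 4 + 12 = 16 ≤ 19, user value 16 + 14 = 30.
C + K: effort 13 + 4 = 17 ≤ 19, user value 17 + 16 = 33.
K + Q: effort 4 + 13 = 17 ≤ 19, user value 16 + 10 = 26.
Best is C and K with total user value 33.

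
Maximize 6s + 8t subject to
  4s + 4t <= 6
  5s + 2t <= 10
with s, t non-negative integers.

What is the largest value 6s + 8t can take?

The continuous relaxation peaks at (0, 1.5) with value 12.00; rounding to a feasible lattice point costs some objective.
(s,t)=(0,1): 4·0+4·1=4≤6, 5·0+2·1=2≤10, objective 8.
(s,t)=(1,0): 4·1+4·0=4≤6, 5·1+2·0=5≤10, objective 6.
(s,t)=(0,0): 4·0+4·0=0≤6, 5·0+2·0=0≤10, objective 0.
Maximum is 8 at (s,t)=(0,1).

8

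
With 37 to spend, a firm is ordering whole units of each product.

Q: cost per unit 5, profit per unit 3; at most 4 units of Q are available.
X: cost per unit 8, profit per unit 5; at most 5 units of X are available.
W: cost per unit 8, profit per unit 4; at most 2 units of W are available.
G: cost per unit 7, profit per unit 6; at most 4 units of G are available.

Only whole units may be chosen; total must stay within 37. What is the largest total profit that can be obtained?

Take 1×X and 4×G: cost 36 ≤ 37, profit 1·5 + 4·6 = 29.
G has the best ratio (6/7) and is taken to its limit of 4; remaining capacity is filled optimally with the others.

29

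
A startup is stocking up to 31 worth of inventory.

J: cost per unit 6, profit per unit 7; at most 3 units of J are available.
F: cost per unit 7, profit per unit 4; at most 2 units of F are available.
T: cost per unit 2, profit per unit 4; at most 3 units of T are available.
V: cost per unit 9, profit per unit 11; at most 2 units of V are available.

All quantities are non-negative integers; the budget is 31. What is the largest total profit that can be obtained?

41

3×J, 2×T, and 1×V: cost 31 ≤ 31, profit 3·7 + 2·4 + 1·11 = 40.
1×J, 3×T, and 2×V: cost 30 ≤ 31, profit 1·7 + 3·4 + 2·11 = 41.
Best is 41.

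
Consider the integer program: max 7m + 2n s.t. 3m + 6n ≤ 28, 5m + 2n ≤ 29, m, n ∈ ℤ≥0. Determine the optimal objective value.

39

(m,n)=(5,2): 3·5+6·2=27≤28, 5·5+2·2=29≤29, objective 39.
(m,n)=(5,1): 3·5+6·1=21≤28, 5·5+2·1=27≤29, objective 37.
(m,n)=(5,0): 3·5+6·0=15≤28, 5·5+2·0=25≤29, objective 35.
(m,n)=(4,2): 3·4+6·2=24≤28, 5·4+2·2=24≤29, objective 32.
The best lattice point is (5,2), giving 39.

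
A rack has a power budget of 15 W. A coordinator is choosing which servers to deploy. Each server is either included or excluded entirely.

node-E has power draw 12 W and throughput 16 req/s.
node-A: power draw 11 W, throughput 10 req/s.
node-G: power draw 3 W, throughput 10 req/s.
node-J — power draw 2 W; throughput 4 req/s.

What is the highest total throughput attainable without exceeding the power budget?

26

This is an integer program with binary decision variables.
Allowing fractional choices, the relaxed optimum would be about 27.3, but servers are indivisible.
node-A + node-G: power draw 11 + 3 = 14 ≤ 15, throughput 10 + 10 = 20.
node-E + node-J: power draw 12 + 2 = 14 ≤ 15, throughput 16 + 4 = 20.
node-E + node-G: power draw 12 + 3 = 15 ≤ 15, throughput 16 + 10 = 26.
Best is node-E and node-G with total throughput 26.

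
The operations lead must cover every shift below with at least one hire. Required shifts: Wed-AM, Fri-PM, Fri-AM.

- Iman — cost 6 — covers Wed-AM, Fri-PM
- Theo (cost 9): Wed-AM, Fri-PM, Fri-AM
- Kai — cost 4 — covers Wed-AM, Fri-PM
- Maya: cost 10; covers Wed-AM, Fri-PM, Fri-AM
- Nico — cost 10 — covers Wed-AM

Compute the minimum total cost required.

This is an integer covering problem.
The greedy cost-per-new-shift heuristic would pick Kai and Theo for 13, but a cheaper cover exists.
Theo alone covers Wed-AM, Fri-PM, Fri-AM — every shift.
Total cost: 9.
No cover costs less than 9.

9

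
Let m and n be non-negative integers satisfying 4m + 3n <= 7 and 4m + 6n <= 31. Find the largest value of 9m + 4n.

Relaxing integrality, the LP optimum is 15.75 at (m,n) = (1.75, 0), which is not an integer point.
(m,n)=(1,1) is feasible, giving 13.
(m,n)=(1,0) is feasible, giving 9.
(m,n)=(0,2) is feasible, giving 8.
(m,n)=(0,1) is feasible, giving 4.
No feasible integer point exceeds 13.

13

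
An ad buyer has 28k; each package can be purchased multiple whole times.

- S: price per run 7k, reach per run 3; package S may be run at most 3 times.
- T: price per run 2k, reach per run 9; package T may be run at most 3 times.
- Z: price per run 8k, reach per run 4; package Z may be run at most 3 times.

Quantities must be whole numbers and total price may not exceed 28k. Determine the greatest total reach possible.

37

This is a bounded integer knapsack.
Take 2×S, 3×T, and 1×Z: price 28 ≤ 28, reach 2·3 + 3·9 + 1·4 = 37.
T has the best ratio (9/2) and is taken to its limit of 3; remaining capacity is filled optimally with the others.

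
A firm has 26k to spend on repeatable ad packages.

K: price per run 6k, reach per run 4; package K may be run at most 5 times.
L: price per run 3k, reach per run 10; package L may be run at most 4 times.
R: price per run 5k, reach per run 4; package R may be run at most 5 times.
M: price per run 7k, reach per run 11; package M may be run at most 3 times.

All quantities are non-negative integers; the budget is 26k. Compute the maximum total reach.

L has the best ratio (10/3); taking only L gives at most 4×10 = 40 (stopped by the supply cap of 4).
Mixing does better — 4×L and 2×M: price 26 ≤ 26, reach 4·10 + 2·11 = 62.

62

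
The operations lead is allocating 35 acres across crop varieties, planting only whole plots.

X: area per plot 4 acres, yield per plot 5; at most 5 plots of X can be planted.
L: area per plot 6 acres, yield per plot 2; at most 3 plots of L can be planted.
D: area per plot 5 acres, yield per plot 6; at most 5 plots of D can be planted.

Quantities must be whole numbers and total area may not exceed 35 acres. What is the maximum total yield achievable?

43

2×X and 5×D: area 33 ≤ 35, yield 2·5 + 5·6 = 40.
5×X and 3×D: area 35 ≤ 35, yield 5·5 + 3·6 = 43.
Best is 43.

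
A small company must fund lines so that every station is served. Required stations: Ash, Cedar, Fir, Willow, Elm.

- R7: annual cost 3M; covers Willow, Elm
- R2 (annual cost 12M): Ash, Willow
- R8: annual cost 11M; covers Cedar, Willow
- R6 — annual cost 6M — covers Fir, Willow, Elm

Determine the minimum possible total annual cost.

This is a weighted set-cover instance.
The greedy cost-per-new-station heuristic would pick R7, R6, R8, and R2 for 32, but a cheaper cover exists.
Choose R2, R8, and R6: together they cover Ash, Cedar, Fir, Willow, Elm — every station.
Total annual cost: 12 + 11 + 6 = 29.
No cover costs less than 29.

29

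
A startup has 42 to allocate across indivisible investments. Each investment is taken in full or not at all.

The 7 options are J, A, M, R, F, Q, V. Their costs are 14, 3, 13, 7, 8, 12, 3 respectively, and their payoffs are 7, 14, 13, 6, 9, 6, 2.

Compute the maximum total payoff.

This is an integer program with binary decision variables.
Allowing fractional choices, the relaxed optimum would be about 48.0, but investments are indivisible.
J + A + M + F + V: cost 14 + 3 + 13 + 8 + 3 = 41 ≤ 42, payoff 7 + 14 + 13 + 9 + 2 = 45.
A + M + R + F + V: cost 3 + 13 + 7 + 8 + 3 = 34 ≤ 42, payoff 14 + 13 + 6 + 9 + 2 = 44.
Best is J, A, M, F, and V with total payoff 45.

45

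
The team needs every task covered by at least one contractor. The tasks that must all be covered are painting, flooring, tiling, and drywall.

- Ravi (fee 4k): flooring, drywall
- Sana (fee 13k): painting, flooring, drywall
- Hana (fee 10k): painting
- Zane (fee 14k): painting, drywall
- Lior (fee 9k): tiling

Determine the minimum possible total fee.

This is a weighted set-cover instance.
The greedy cost-per-new-task heuristic would pick Ravi, Lior, and Hana for 23, but a cheaper cover exists.
Choose Sana and Lior: together they cover painting, flooring, tiling, drywall — every task.
Total fee: 13 + 9 = 22.
No cover costs less than 22.

22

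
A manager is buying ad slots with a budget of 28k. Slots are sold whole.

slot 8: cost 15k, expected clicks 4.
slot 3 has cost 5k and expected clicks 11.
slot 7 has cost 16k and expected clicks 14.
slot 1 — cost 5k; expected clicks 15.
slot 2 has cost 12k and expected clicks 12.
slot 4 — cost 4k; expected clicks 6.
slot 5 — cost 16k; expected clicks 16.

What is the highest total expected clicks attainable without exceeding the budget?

44

Take slot 3, slot 1, slot 2, and slot 4: cost 5 + 5 + 12 + 4 = 26 ≤ 28, expected clicks 11 + 15 + 12 + 6 = 44.
No other feasible combination does better.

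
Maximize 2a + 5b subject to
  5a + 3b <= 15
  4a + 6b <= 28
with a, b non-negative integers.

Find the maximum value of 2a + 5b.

Relaxing integrality, the LP optimum is 23.33 at (a,b) = (0, 4.67), which is not an integer point.
(a,b)=(0,4): 5·0+3·4=12≤15, 4·0+6·4=24≤28, objective 20.
(a,b)=(1,3): 5·1+3·3=14≤15, 4·1+6·3=22≤28, objective 17.
(a,b)=(0,3): 5·0+3·3=9≤15, 4·0+6·3=18≤28, objective 15.
Maximum is 20 at (a,b)=(0,4).

20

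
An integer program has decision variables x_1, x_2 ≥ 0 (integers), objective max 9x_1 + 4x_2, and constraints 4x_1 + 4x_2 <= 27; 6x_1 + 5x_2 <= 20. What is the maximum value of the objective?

27

(x_1,x_2)=(3,0): 4·3+4·0=12≤27, 6·3+5·0=18≤20, objective 27.
(x_1,x_2)=(2,1): 4·2+4·1=12≤27, 6·2+5·1=17≤20, objective 22.
(x_1,x_2)=(2,0): 4·2+4·0=8≤27, 6·2+5·0=12≤20, objective 18.
Maximum is 27 at (x_1,x_2)=(3,0).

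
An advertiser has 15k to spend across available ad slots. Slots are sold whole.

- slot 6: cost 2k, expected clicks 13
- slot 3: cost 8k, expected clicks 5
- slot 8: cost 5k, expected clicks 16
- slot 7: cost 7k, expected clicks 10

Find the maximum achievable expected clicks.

39

This is a 0-1 knapsack instance.
Allowing fractional choices, the relaxed optimum would be about 39.6, but ad slots are indivisible.
slot 6 + slot 3 + slot 8: cost 2 + 8 + 5 = 15 ≤ 15, expected clicks 13 + 5 + 16 = 34.
slot 6 + slot 8 + slot 7: cost 2 + 5 + 7 = 14 ≤ 15, expected clicks 13 + 16 + 10 = 39.
slot 6 + slot 8: cost 2 + 5 = 7 ≤ 15, expected clicks 13 + 16 = 29.
Best is slot 6, slot 8, and slot 7 with total expected clicks 39.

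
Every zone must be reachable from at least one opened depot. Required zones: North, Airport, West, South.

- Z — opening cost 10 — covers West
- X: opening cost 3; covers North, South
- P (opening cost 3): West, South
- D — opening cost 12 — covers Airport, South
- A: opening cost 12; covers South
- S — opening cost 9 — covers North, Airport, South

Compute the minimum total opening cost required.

12

This is an integer covering problem.
Choose P and S: together they cover North, Airport, West, South — every zone.
Total opening cost: 3 + 9 = 12.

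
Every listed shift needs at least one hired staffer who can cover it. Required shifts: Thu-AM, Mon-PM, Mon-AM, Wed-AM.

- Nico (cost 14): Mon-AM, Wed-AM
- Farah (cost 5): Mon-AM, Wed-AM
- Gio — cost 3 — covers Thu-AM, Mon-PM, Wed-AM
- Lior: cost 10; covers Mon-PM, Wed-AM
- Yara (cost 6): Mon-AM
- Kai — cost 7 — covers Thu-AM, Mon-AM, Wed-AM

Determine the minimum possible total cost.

8

This is an integer covering problem.
Choose Farah and Gio: together they cover Thu-AM, Mon-PM, Mon-AM, Wed-AM — every shift.
Total cost: 5 + 3 = 8.
No cover costs less than 8.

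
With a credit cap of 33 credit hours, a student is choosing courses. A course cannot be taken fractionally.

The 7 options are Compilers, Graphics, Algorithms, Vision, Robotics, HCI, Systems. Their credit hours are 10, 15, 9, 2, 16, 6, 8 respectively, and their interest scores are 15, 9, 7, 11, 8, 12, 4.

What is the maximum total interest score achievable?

47

Allowing fractional choices, the relaxed optimum would be about 48.6, but courses are indivisible.
Compilers + Vision + HCI + Systems: credit hours 10 + 2 + 6 + 8 = 26 ≤ 33, interest score 15 + 11 + 12 + 4 = 42.
Compilers + Algorithms + Vision + HCI: credit hours 10 + 9 + 2 + 6 = 27 ≤ 33, interest score 15 + 7 + 11 + 12 = 45.
Compilers + Graphics + Vision + HCI: credit hours 10 + 15 + 2 + 6 = 33 ≤ 33, interest score 15 + 9 + 11 + 12 = 47.
Best is Compilers, Graphics, Vision, and HCI with total interest score 47.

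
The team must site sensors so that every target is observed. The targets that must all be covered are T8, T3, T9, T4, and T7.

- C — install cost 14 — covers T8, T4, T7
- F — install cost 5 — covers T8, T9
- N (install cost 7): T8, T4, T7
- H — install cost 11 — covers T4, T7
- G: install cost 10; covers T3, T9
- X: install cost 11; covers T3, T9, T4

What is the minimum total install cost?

17

Choose N and G: together they cover T8, T3, T9, T4, T7 — every target.
Total install cost: 7 + 10 = 17.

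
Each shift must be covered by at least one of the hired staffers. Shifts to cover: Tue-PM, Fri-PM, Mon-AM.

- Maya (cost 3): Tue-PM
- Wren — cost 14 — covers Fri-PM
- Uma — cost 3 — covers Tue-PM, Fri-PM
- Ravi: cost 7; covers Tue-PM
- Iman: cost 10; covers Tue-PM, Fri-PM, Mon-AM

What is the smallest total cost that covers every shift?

The greedy cost-per-new-shift heuristic would pick Uma and Iman for 13, but a cheaper cover exists.
Iman alone covers Tue-PM, Fri-PM, Mon-AM — every shift.
Total cost: 10.
No cover costs less than 10.

10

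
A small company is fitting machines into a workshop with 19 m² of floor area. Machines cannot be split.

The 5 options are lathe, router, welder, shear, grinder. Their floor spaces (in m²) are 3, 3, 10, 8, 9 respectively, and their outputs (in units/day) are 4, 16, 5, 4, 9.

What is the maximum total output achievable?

29

This is an integer program with binary decision variables.
router + grinder: floor space 3 + 9 = 12 ≤ 19, output 16 + 9 = 25.
lathe + router + welder: floor space 3 + 3 + 10 = 16 ≤ 19, output 4 + 16 + 5 = 25.
lathe + router + grinder: floor space 3 + 3 + 9 = 15 ≤ 19, output 4 + 16 + 9 = 29.
Best is lathe, router, and grinder with total output 29.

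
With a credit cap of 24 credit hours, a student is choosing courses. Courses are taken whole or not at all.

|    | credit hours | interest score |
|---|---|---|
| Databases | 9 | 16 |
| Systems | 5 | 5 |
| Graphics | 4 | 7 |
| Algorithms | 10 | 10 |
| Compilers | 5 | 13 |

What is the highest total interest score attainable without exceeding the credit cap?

41

Databases + Systems + Graphics + Compilers: credit hours 9 + 5 + 4 + 5 = 23 ≤ 24, interest score 16 + 5 + 7 + 13 = 41.
Databases + Graphics + Compilers: credit hours 9 + 4 + 5 = 18 ≤ 24, interest score 16 + 7 + 13 = 36.
Databases + Algorithms + Compilers: credit hours 9 + 10 + 5 = 24 ≤ 24, interest score 16 + 10 + 13 = 39.
Best is Databases, Systems, Graphics, and Compilers with total interest score 41.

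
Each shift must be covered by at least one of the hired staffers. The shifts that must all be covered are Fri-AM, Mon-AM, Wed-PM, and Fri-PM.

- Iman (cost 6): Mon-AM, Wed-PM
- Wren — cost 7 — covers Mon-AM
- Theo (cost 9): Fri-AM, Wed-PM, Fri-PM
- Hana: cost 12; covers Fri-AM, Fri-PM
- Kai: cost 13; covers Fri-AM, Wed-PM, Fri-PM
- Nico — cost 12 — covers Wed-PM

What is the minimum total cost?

This is a weighted set-cover instance.
Choose Iman and Theo: together they cover Fri-AM, Mon-AM, Wed-PM, Fri-PM — every shift.
Total cost: 6 + 9 = 15.
No cover costs less than 15.

15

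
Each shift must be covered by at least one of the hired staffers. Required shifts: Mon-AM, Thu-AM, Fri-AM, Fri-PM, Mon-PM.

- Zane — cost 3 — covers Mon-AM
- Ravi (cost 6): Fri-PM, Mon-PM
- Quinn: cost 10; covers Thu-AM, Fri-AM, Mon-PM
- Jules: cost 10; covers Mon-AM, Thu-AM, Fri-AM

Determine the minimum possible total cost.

The greedy cost-per-new-shift heuristic would pick Zane, Ravi, and Quinn for 19, but a cheaper cover exists.
Choose Ravi and Jules: together they cover Mon-AM, Thu-AM, Fri-AM, Fri-PM, Mon-PM — every shift.
Total cost: 6 + 10 = 16.
No cover costs less than 16.

16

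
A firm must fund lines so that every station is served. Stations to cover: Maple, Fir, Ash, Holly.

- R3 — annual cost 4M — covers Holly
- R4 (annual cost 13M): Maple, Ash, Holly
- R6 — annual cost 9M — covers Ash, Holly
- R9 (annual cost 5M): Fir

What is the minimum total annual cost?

18

The greedy cost-per-new-station heuristic would pick R3, R9, and R4 for 22, but a cheaper cover exists.
Choose R4 and R9: together they cover Maple, Fir, Ash, Holly — every station.
Total annual cost: 13 + 5 = 18.
No cover costs less than 18.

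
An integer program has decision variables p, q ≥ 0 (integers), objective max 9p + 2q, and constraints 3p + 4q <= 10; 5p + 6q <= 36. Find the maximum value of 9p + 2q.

27

Relaxing integrality, the LP optimum is 30.00 at (p,q) = (3.33, 0), which is not an integer point.
(p,q)=(3,0): 3·3+4·0=9≤10, 5·3+6·0=15≤36, objective 27.
(p,q)=(2,1): 3·2+4·1=10≤10, 5·2+6·1=16≤36, objective 20.
(p,q)=(2,0): 3·2+4·0=6≤10, 5·2+6·0=10≤36, objective 18.
Maximum is 27 at (p,q)=(3,0).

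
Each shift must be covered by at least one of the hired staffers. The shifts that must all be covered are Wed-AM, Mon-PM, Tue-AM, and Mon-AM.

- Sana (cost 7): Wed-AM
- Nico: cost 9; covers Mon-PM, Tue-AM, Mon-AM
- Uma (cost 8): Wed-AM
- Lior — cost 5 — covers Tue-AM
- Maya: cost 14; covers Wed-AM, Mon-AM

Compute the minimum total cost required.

Choose Sana and Nico: together they cover Wed-AM, Mon-PM, Tue-AM, Mon-AM — every shift.
Total cost: 7 + 9 = 16.

16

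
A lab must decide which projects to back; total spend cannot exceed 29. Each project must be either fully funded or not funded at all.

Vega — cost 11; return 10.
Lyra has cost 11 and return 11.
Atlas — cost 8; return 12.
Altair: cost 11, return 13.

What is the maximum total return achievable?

This is an integer program with binary decision variables.
Take Atlas and Altair: cost 8 + 11 = 19 ≤ 29, return 12 + 13 = 25.
No other feasible combination does better.

25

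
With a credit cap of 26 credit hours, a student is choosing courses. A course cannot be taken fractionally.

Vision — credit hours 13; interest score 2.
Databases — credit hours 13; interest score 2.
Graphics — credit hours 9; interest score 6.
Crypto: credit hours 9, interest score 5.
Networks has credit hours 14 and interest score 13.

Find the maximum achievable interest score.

Allowing fractional choices, the relaxed optimum would be about 20.7, but courses are indivisible.
Networks: credit hours 14 ≤ 26, interest score 13.
Crypto + Networks: credit hours 9 + 14 = 23 ≤ 26, interest score 5 + 13 = 18.
Graphics + Networks: credit hours 9 + 14 = 23 ≤ 26, interest score 6 + 13 = 19.
Best is Graphics and Networks with total interest score 19.

19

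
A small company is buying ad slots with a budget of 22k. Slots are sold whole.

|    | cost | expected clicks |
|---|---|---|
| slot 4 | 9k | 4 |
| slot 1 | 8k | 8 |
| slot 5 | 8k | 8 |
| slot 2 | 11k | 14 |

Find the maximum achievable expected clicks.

22

Take slot 1 and slot 2: cost 8 + 11 = 19 ≤ 22, expected clicks 8 + 14 = 22.
No feasible combination exceeds this.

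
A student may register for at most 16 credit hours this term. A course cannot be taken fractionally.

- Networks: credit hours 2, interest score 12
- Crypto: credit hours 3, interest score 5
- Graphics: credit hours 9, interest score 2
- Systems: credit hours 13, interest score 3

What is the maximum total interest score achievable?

Treat it as a binary knapsack problem.
Take Networks, Crypto, and Graphics: credit hours 2 + 3 + 9 = 14 ≤ 16, interest score 12 + 5 + 2 = 19.
No other feasible combination does better.

19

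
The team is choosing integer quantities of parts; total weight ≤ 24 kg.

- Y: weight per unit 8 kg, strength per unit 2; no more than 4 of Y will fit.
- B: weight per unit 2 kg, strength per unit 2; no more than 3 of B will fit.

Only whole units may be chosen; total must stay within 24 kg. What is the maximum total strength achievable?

10

B has the best ratio (2/2); taking only B gives at most 3×2 = 6 (stopped by the supply cap of 3).
Mixing does better — 2×Y and 3×B: weight 22 ≤ 24, strength 2·2 + 3·2 = 10.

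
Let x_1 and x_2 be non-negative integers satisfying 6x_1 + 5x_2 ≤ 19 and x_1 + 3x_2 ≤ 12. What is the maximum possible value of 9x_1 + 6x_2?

(x_1,x_2)=(3,0): 6·3+5·0=18≤19, 1·3+3·0=3≤12, objective 27.
(x_1,x_2)=(2,1): 6·2+5·1=17≤19, 1·2+3·1=5≤12, objective 24.
(x_1,x_2)=(2,0): 6·2+5·0=12≤19, 1·2+3·0=2≤12, objective 18.
Maximum is 27 at (x_1,x_2)=(3,0).

27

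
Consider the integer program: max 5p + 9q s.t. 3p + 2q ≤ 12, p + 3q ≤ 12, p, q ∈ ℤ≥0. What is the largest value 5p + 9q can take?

The continuous relaxation peaks at (1.71, 3.43) with value 39.43; rounding to a feasible lattice point costs some objective.
(p,q)=(2,3): 3·2+2·3=12≤12, 1·2+3·3=11≤12, objective 37.
(p,q)=(0,4): 3·0+2·4=8≤12, 1·0+3·4=12≤12, objective 36.
(p,q)=(1,3): 3·1+2·3=9≤12, 1·1+3·3=10≤12, objective 32.
Maximum is 37 at (p,q)=(2,3).

37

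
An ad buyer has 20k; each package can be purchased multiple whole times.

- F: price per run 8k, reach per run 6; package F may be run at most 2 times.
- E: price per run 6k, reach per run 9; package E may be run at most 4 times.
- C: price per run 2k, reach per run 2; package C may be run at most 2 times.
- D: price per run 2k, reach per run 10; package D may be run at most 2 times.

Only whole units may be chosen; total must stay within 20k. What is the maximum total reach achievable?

This is a bounded integer knapsack.
Take 2×E, 2×C, and 2×D: price 20 ≤ 20, reach 2·9 + 2·2 + 2·10 = 42.
D has the best ratio (10/2) and is taken to its limit of 2; remaining capacity is filled optimally with the others.

42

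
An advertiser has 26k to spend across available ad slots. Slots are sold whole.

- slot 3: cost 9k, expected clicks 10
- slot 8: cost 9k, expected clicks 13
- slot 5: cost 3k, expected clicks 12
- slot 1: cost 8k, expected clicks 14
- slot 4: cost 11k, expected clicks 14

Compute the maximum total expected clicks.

40

Treat it as a binary knapsack problem.
Take slot 5, slot 1, and slot 4: cost 3 + 8 + 11 = 22 ≤ 26, expected clicks 12 + 14 + 14 = 40.
No other feasible combination does better.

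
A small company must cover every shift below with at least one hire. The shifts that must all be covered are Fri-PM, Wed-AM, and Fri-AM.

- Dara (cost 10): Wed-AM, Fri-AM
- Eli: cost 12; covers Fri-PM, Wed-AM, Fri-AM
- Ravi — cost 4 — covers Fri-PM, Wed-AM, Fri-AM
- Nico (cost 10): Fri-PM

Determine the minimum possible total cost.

Ravi alone covers Fri-PM, Wed-AM, Fri-AM — every shift.
Total cost: 4.

4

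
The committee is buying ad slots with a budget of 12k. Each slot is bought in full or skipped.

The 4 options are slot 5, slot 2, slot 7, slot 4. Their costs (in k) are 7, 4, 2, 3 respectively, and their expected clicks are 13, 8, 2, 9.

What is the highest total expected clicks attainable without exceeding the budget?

This is a 0-1 knapsack instance.
slot 5 + slot 4: cost 7 + 3 = 10 ≤ 12, expected clicks 13 + 9 = 22.
slot 5 + slot 2: cost 7 + 4 = 11 ≤ 12, expected clicks 13 + 8 = 21.
slot 5 + slot 7 + slot 4: cost 7 + 2 + 3 = 12 ≤ 12, expected clicks 13 + 2 + 9 = 24.
Best is slot 5, slot 7, and slot 4 with total expected clicks 24.

24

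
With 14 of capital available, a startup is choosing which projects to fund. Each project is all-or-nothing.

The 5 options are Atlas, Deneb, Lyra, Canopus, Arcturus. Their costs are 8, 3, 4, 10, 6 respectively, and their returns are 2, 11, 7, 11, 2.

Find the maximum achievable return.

Deneb + Canopus: cost 3 + 10 = 13 ≤ 14, return 11 + 11 = 22.
Deneb + Lyra: cost 3 + 4 = 7 ≤ 14, return 11 + 7 = 18.
Deneb + Lyra + Arcturus: cost 3 + 4 + 6 = 13 ≤ 14, return 11 + 7 + 2 = 20.
Best is Deneb and Canopus with total return 22.

22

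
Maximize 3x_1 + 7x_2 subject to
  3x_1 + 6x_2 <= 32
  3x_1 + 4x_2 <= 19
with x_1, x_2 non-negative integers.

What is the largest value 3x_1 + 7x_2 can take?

31

(x_1,x_2)=(1,4): 3·1+6·4=27≤32, 3·1+4·4=19≤19, objective 31.
(x_1,x_2)=(0,4): 3·0+6·4=24≤32, 3·0+4·4=16≤19, objective 28.
(x_1,x_2)=(2,3): 3·2+6·3=24≤32, 3·2+4·3=18≤19, objective 27.
The best lattice point is (1,4), giving 31.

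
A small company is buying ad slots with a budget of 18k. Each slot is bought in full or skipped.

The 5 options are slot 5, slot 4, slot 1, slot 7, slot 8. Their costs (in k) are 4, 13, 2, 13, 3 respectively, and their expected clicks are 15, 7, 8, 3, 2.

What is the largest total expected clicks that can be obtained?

25

Allowing fractional choices, the relaxed optimum would be about 29.8, but ad slots are indivisible.
slot 5 + slot 4: cost 4 + 13 = 17 ≤ 18, expected clicks 15 + 7 = 22.
slot 5 + slot 1 + slot 8: cost 4 + 2 + 3 = 9 ≤ 18, expected clicks 15 + 8 + 2 = 25.
slot 5 + slot 1: cost 4 + 2 = 6 ≤ 18, expected clicks 15 + 8 = 23.
Best is slot 5, slot 1, and slot 8 with total expected clicks 25.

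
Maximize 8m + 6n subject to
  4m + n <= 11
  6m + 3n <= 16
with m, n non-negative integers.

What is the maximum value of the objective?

30

(m,n)=(0,5): 4·0+1·5=5≤11, 6·0+3·5=15≤16, objective 30.
(m,n)=(0,4): 4·0+1·4=4≤11, 6·0+3·4=12≤16, objective 24.
Maximum is 30 at (m,n)=(0,5).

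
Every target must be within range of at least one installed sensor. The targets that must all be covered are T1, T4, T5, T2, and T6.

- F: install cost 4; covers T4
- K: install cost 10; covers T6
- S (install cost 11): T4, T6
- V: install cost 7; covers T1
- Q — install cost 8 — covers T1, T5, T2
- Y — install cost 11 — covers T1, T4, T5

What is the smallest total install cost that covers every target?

This is a weighted set-cover instance.
The greedy cost-per-new-target heuristic would pick Q, F, and K for 22, but a cheaper cover exists.
Choose S and Q: together they cover T1, T4, T5, T2, T6 — every target.
Total install cost: 11 + 8 = 19.
No cover costs less than 19.

19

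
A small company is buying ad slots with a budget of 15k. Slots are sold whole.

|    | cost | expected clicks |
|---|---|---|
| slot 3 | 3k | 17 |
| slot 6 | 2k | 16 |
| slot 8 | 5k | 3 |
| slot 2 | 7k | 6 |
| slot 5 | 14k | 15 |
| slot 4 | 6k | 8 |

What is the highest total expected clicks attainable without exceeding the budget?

41

Allowing fractional choices, the relaxed optimum would be about 45.3, but ad slots are indivisible.
slot 3 + slot 6 + slot 4: cost 3 + 2 + 6 = 11 ≤ 15, expected clicks 17 + 16 + 8 = 41.
slot 3 + slot 6 + slot 2: cost 3 + 2 + 7 = 12 ≤ 15, expected clicks 17 + 16 + 6 = 39.
Best is slot 3, slot 6, and slot 4 with total expected clicks 41.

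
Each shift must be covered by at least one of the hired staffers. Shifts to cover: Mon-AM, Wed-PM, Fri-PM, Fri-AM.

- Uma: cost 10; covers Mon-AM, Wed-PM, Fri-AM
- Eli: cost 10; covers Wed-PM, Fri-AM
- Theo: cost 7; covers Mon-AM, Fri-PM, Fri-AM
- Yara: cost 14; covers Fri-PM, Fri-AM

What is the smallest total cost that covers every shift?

17

Choose Uma and Theo: together they cover Mon-AM, Wed-PM, Fri-PM, Fri-AM — every shift.
Total cost: 10 + 7 = 17.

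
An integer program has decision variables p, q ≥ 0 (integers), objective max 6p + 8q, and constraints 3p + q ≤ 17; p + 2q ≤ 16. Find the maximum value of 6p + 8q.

68

The continuous relaxation peaks at (3.6, 6.2) with value 71.20; rounding to a feasible lattice point costs some objective.
(p,q)=(2,7): 3·2+1·7=13≤17, 1·2+2·7=16≤16, objective 68.
(p,q)=(3,6): 3·3+1·6=15≤17, 1·3+2·6=15≤16, objective 66.
(p,q)=(4,5): 3·4+1·5=17≤17, 1·4+2·5=14≤16, objective 64.
The best lattice point is (2,7), giving 68.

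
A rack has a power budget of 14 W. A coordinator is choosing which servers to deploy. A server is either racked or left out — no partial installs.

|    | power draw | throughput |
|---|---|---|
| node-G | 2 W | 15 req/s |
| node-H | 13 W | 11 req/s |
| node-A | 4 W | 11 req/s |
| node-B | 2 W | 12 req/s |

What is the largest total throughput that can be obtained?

38

Allowing fractional choices, the relaxed optimum would be about 43.1, but servers are indivisible.
node-G + node-A: power draw 2 + 4 = 6 ≤ 14, throughput 15 + 11 = 26.
node-G + node-A + node-B: power draw 2 + 4 + 2 = 8 ≤ 14, throughput 15 + 11 + 12 = 38.
node-G + node-B: power draw 2 + 2 = 4 ≤ 14, throughput 15 + 12 = 27.
Best is node-G, node-A, and node-B with total throughput 38.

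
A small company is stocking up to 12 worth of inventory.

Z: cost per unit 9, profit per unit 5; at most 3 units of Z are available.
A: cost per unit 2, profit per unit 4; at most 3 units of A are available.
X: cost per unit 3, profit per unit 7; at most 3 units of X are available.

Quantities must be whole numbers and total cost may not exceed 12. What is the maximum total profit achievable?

26

3×A and 2×X: cost 12 ≤ 12, profit 3·4 + 2·7 = 26.
1×A and 3×X: cost 11 ≤ 12, profit 1·4 + 3·7 = 25.
Best is 26.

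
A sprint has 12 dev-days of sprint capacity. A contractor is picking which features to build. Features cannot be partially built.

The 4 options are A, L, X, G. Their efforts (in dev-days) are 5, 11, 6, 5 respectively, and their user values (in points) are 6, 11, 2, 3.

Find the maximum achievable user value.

11

L: effort 11 ≤ 12, user value 11.
A + G: effort 5 + 5 = 10 ≤ 12, user value 6 + 3 = 9.
Best is L with total user value 11.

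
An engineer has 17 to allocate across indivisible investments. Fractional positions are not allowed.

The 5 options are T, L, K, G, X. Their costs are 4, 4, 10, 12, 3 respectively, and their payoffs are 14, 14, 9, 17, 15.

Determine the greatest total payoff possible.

Allowing fractional choices, the relaxed optimum would be about 51.5, but investments are indivisible.
T + L + X: cost 4 + 4 + 3 = 11 ≤ 17, payoff 14 + 14 + 15 = 43.
T + K + X: cost 4 + 10 + 3 = 17 ≤ 17, payoff 14 + 9 + 15 = 38.
Best is T, L, and X with total payoff 43.

43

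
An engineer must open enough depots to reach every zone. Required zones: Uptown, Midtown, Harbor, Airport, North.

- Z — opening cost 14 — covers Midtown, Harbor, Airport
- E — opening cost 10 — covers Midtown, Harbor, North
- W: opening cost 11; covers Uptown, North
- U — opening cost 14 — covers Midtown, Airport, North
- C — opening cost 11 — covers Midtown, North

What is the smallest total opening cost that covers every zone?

25

The greedy cost-per-new-zone heuristic would pick E, W, and Z for 35, but a cheaper cover exists.
Choose Z and W: together they cover Uptown, Midtown, Harbor, Airport, North — every zone.
Total opening cost: 14 + 11 = 25.
No cover costs less than 25.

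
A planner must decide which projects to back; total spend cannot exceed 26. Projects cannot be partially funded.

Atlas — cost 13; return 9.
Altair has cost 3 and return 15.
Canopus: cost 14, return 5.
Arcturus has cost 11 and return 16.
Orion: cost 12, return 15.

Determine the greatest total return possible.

46

Take Altair, Arcturus, and Orion: cost 3 + 11 + 12 = 26 ≤ 26, return 15 + 16 + 15 = 46.
No other feasible combination does better.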